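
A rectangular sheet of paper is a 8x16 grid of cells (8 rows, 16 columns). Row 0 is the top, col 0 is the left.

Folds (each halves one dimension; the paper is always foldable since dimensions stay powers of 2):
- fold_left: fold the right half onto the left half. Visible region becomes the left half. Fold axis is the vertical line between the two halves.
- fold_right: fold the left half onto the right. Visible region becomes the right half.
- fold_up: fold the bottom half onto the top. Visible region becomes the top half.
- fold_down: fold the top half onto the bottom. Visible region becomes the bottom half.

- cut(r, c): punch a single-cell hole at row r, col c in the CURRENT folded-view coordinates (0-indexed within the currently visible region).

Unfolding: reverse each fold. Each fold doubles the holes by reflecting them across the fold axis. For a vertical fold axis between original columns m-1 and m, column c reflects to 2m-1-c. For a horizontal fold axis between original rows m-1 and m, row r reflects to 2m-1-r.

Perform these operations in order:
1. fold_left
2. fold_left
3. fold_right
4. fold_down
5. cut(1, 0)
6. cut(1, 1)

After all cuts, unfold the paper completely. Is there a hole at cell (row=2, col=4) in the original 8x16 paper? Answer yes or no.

Answer: yes

Derivation:
Op 1 fold_left: fold axis v@8; visible region now rows[0,8) x cols[0,8) = 8x8
Op 2 fold_left: fold axis v@4; visible region now rows[0,8) x cols[0,4) = 8x4
Op 3 fold_right: fold axis v@2; visible region now rows[0,8) x cols[2,4) = 8x2
Op 4 fold_down: fold axis h@4; visible region now rows[4,8) x cols[2,4) = 4x2
Op 5 cut(1, 0): punch at orig (5,2); cuts so far [(5, 2)]; region rows[4,8) x cols[2,4) = 4x2
Op 6 cut(1, 1): punch at orig (5,3); cuts so far [(5, 2), (5, 3)]; region rows[4,8) x cols[2,4) = 4x2
Unfold 1 (reflect across h@4): 4 holes -> [(2, 2), (2, 3), (5, 2), (5, 3)]
Unfold 2 (reflect across v@2): 8 holes -> [(2, 0), (2, 1), (2, 2), (2, 3), (5, 0), (5, 1), (5, 2), (5, 3)]
Unfold 3 (reflect across v@4): 16 holes -> [(2, 0), (2, 1), (2, 2), (2, 3), (2, 4), (2, 5), (2, 6), (2, 7), (5, 0), (5, 1), (5, 2), (5, 3), (5, 4), (5, 5), (5, 6), (5, 7)]
Unfold 4 (reflect across v@8): 32 holes -> [(2, 0), (2, 1), (2, 2), (2, 3), (2, 4), (2, 5), (2, 6), (2, 7), (2, 8), (2, 9), (2, 10), (2, 11), (2, 12), (2, 13), (2, 14), (2, 15), (5, 0), (5, 1), (5, 2), (5, 3), (5, 4), (5, 5), (5, 6), (5, 7), (5, 8), (5, 9), (5, 10), (5, 11), (5, 12), (5, 13), (5, 14), (5, 15)]
Holes: [(2, 0), (2, 1), (2, 2), (2, 3), (2, 4), (2, 5), (2, 6), (2, 7), (2, 8), (2, 9), (2, 10), (2, 11), (2, 12), (2, 13), (2, 14), (2, 15), (5, 0), (5, 1), (5, 2), (5, 3), (5, 4), (5, 5), (5, 6), (5, 7), (5, 8), (5, 9), (5, 10), (5, 11), (5, 12), (5, 13), (5, 14), (5, 15)]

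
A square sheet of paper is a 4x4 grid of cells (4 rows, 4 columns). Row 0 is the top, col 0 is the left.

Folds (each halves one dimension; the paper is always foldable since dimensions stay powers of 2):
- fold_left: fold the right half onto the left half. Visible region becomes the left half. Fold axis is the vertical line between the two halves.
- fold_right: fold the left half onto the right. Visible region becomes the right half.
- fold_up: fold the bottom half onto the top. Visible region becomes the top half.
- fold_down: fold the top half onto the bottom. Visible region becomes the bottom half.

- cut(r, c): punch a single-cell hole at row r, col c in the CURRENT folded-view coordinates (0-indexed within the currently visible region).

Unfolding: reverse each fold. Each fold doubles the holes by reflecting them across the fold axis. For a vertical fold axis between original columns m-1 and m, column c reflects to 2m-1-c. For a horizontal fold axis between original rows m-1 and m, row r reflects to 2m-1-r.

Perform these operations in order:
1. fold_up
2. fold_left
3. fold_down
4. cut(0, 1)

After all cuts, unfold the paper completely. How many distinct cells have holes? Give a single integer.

Op 1 fold_up: fold axis h@2; visible region now rows[0,2) x cols[0,4) = 2x4
Op 2 fold_left: fold axis v@2; visible region now rows[0,2) x cols[0,2) = 2x2
Op 3 fold_down: fold axis h@1; visible region now rows[1,2) x cols[0,2) = 1x2
Op 4 cut(0, 1): punch at orig (1,1); cuts so far [(1, 1)]; region rows[1,2) x cols[0,2) = 1x2
Unfold 1 (reflect across h@1): 2 holes -> [(0, 1), (1, 1)]
Unfold 2 (reflect across v@2): 4 holes -> [(0, 1), (0, 2), (1, 1), (1, 2)]
Unfold 3 (reflect across h@2): 8 holes -> [(0, 1), (0, 2), (1, 1), (1, 2), (2, 1), (2, 2), (3, 1), (3, 2)]

Answer: 8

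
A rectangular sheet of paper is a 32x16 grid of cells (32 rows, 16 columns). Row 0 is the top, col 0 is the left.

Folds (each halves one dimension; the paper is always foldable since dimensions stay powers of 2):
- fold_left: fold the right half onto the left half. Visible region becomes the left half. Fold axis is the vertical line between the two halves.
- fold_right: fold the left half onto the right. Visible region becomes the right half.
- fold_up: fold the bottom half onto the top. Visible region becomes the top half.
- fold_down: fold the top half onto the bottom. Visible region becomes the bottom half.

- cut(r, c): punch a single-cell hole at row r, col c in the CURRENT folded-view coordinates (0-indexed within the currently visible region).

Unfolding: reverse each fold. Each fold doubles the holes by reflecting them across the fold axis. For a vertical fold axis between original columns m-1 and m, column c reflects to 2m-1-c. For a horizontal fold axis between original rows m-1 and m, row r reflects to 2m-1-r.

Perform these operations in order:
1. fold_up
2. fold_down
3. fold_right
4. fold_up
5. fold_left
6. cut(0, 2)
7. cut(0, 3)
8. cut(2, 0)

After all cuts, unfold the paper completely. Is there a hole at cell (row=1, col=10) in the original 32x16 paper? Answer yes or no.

Op 1 fold_up: fold axis h@16; visible region now rows[0,16) x cols[0,16) = 16x16
Op 2 fold_down: fold axis h@8; visible region now rows[8,16) x cols[0,16) = 8x16
Op 3 fold_right: fold axis v@8; visible region now rows[8,16) x cols[8,16) = 8x8
Op 4 fold_up: fold axis h@12; visible region now rows[8,12) x cols[8,16) = 4x8
Op 5 fold_left: fold axis v@12; visible region now rows[8,12) x cols[8,12) = 4x4
Op 6 cut(0, 2): punch at orig (8,10); cuts so far [(8, 10)]; region rows[8,12) x cols[8,12) = 4x4
Op 7 cut(0, 3): punch at orig (8,11); cuts so far [(8, 10), (8, 11)]; region rows[8,12) x cols[8,12) = 4x4
Op 8 cut(2, 0): punch at orig (10,8); cuts so far [(8, 10), (8, 11), (10, 8)]; region rows[8,12) x cols[8,12) = 4x4
Unfold 1 (reflect across v@12): 6 holes -> [(8, 10), (8, 11), (8, 12), (8, 13), (10, 8), (10, 15)]
Unfold 2 (reflect across h@12): 12 holes -> [(8, 10), (8, 11), (8, 12), (8, 13), (10, 8), (10, 15), (13, 8), (13, 15), (15, 10), (15, 11), (15, 12), (15, 13)]
Unfold 3 (reflect across v@8): 24 holes -> [(8, 2), (8, 3), (8, 4), (8, 5), (8, 10), (8, 11), (8, 12), (8, 13), (10, 0), (10, 7), (10, 8), (10, 15), (13, 0), (13, 7), (13, 8), (13, 15), (15, 2), (15, 3), (15, 4), (15, 5), (15, 10), (15, 11), (15, 12), (15, 13)]
Unfold 4 (reflect across h@8): 48 holes -> [(0, 2), (0, 3), (0, 4), (0, 5), (0, 10), (0, 11), (0, 12), (0, 13), (2, 0), (2, 7), (2, 8), (2, 15), (5, 0), (5, 7), (5, 8), (5, 15), (7, 2), (7, 3), (7, 4), (7, 5), (7, 10), (7, 11), (7, 12), (7, 13), (8, 2), (8, 3), (8, 4), (8, 5), (8, 10), (8, 11), (8, 12), (8, 13), (10, 0), (10, 7), (10, 8), (10, 15), (13, 0), (13, 7), (13, 8), (13, 15), (15, 2), (15, 3), (15, 4), (15, 5), (15, 10), (15, 11), (15, 12), (15, 13)]
Unfold 5 (reflect across h@16): 96 holes -> [(0, 2), (0, 3), (0, 4), (0, 5), (0, 10), (0, 11), (0, 12), (0, 13), (2, 0), (2, 7), (2, 8), (2, 15), (5, 0), (5, 7), (5, 8), (5, 15), (7, 2), (7, 3), (7, 4), (7, 5), (7, 10), (7, 11), (7, 12), (7, 13), (8, 2), (8, 3), (8, 4), (8, 5), (8, 10), (8, 11), (8, 12), (8, 13), (10, 0), (10, 7), (10, 8), (10, 15), (13, 0), (13, 7), (13, 8), (13, 15), (15, 2), (15, 3), (15, 4), (15, 5), (15, 10), (15, 11), (15, 12), (15, 13), (16, 2), (16, 3), (16, 4), (16, 5), (16, 10), (16, 11), (16, 12), (16, 13), (18, 0), (18, 7), (18, 8), (18, 15), (21, 0), (21, 7), (21, 8), (21, 15), (23, 2), (23, 3), (23, 4), (23, 5), (23, 10), (23, 11), (23, 12), (23, 13), (24, 2), (24, 3), (24, 4), (24, 5), (24, 10), (24, 11), (24, 12), (24, 13), (26, 0), (26, 7), (26, 8), (26, 15), (29, 0), (29, 7), (29, 8), (29, 15), (31, 2), (31, 3), (31, 4), (31, 5), (31, 10), (31, 11), (31, 12), (31, 13)]
Holes: [(0, 2), (0, 3), (0, 4), (0, 5), (0, 10), (0, 11), (0, 12), (0, 13), (2, 0), (2, 7), (2, 8), (2, 15), (5, 0), (5, 7), (5, 8), (5, 15), (7, 2), (7, 3), (7, 4), (7, 5), (7, 10), (7, 11), (7, 12), (7, 13), (8, 2), (8, 3), (8, 4), (8, 5), (8, 10), (8, 11), (8, 12), (8, 13), (10, 0), (10, 7), (10, 8), (10, 15), (13, 0), (13, 7), (13, 8), (13, 15), (15, 2), (15, 3), (15, 4), (15, 5), (15, 10), (15, 11), (15, 12), (15, 13), (16, 2), (16, 3), (16, 4), (16, 5), (16, 10), (16, 11), (16, 12), (16, 13), (18, 0), (18, 7), (18, 8), (18, 15), (21, 0), (21, 7), (21, 8), (21, 15), (23, 2), (23, 3), (23, 4), (23, 5), (23, 10), (23, 11), (23, 12), (23, 13), (24, 2), (24, 3), (24, 4), (24, 5), (24, 10), (24, 11), (24, 12), (24, 13), (26, 0), (26, 7), (26, 8), (26, 15), (29, 0), (29, 7), (29, 8), (29, 15), (31, 2), (31, 3), (31, 4), (31, 5), (31, 10), (31, 11), (31, 12), (31, 13)]

Answer: no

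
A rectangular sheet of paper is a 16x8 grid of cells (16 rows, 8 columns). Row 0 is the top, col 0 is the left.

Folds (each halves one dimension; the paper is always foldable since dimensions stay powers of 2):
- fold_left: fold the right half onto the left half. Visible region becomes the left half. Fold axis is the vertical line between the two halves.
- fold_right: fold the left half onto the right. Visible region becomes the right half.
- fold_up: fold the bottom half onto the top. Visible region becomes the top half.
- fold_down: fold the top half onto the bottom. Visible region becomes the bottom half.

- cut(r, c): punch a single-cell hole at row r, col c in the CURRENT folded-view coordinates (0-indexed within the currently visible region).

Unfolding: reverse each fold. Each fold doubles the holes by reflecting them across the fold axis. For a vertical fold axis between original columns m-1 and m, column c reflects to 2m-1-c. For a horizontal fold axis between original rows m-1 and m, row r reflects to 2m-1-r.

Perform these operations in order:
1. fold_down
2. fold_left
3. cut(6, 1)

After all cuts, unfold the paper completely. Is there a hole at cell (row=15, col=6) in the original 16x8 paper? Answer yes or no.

Answer: no

Derivation:
Op 1 fold_down: fold axis h@8; visible region now rows[8,16) x cols[0,8) = 8x8
Op 2 fold_left: fold axis v@4; visible region now rows[8,16) x cols[0,4) = 8x4
Op 3 cut(6, 1): punch at orig (14,1); cuts so far [(14, 1)]; region rows[8,16) x cols[0,4) = 8x4
Unfold 1 (reflect across v@4): 2 holes -> [(14, 1), (14, 6)]
Unfold 2 (reflect across h@8): 4 holes -> [(1, 1), (1, 6), (14, 1), (14, 6)]
Holes: [(1, 1), (1, 6), (14, 1), (14, 6)]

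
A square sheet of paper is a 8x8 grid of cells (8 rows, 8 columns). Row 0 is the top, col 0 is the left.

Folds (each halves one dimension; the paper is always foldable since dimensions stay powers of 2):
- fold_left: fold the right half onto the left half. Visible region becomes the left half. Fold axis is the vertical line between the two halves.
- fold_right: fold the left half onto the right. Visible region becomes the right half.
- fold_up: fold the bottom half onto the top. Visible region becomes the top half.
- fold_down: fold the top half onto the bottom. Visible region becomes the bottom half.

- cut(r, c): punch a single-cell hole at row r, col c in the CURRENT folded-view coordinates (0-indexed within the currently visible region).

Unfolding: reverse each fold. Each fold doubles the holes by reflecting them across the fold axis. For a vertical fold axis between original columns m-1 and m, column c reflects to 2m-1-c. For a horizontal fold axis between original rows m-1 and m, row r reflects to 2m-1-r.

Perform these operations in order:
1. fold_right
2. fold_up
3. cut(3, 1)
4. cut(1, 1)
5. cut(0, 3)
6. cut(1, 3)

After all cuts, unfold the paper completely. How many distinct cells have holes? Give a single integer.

Op 1 fold_right: fold axis v@4; visible region now rows[0,8) x cols[4,8) = 8x4
Op 2 fold_up: fold axis h@4; visible region now rows[0,4) x cols[4,8) = 4x4
Op 3 cut(3, 1): punch at orig (3,5); cuts so far [(3, 5)]; region rows[0,4) x cols[4,8) = 4x4
Op 4 cut(1, 1): punch at orig (1,5); cuts so far [(1, 5), (3, 5)]; region rows[0,4) x cols[4,8) = 4x4
Op 5 cut(0, 3): punch at orig (0,7); cuts so far [(0, 7), (1, 5), (3, 5)]; region rows[0,4) x cols[4,8) = 4x4
Op 6 cut(1, 3): punch at orig (1,7); cuts so far [(0, 7), (1, 5), (1, 7), (3, 5)]; region rows[0,4) x cols[4,8) = 4x4
Unfold 1 (reflect across h@4): 8 holes -> [(0, 7), (1, 5), (1, 7), (3, 5), (4, 5), (6, 5), (6, 7), (7, 7)]
Unfold 2 (reflect across v@4): 16 holes -> [(0, 0), (0, 7), (1, 0), (1, 2), (1, 5), (1, 7), (3, 2), (3, 5), (4, 2), (4, 5), (6, 0), (6, 2), (6, 5), (6, 7), (7, 0), (7, 7)]

Answer: 16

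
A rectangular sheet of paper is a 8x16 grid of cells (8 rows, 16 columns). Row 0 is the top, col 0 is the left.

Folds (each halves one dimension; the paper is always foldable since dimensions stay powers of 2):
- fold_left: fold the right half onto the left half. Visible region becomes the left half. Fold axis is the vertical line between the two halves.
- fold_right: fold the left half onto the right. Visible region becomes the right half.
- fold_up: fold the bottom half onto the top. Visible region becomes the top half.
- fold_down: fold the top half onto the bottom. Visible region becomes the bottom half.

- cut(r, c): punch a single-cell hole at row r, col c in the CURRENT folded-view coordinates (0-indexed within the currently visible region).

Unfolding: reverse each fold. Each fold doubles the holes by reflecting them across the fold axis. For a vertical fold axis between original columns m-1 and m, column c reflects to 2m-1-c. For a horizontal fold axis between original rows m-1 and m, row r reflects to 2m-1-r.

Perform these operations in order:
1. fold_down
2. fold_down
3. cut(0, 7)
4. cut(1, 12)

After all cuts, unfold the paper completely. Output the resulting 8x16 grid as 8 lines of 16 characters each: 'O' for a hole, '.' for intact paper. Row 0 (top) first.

Answer: ............O...
.......O........
.......O........
............O...
............O...
.......O........
.......O........
............O...

Derivation:
Op 1 fold_down: fold axis h@4; visible region now rows[4,8) x cols[0,16) = 4x16
Op 2 fold_down: fold axis h@6; visible region now rows[6,8) x cols[0,16) = 2x16
Op 3 cut(0, 7): punch at orig (6,7); cuts so far [(6, 7)]; region rows[6,8) x cols[0,16) = 2x16
Op 4 cut(1, 12): punch at orig (7,12); cuts so far [(6, 7), (7, 12)]; region rows[6,8) x cols[0,16) = 2x16
Unfold 1 (reflect across h@6): 4 holes -> [(4, 12), (5, 7), (6, 7), (7, 12)]
Unfold 2 (reflect across h@4): 8 holes -> [(0, 12), (1, 7), (2, 7), (3, 12), (4, 12), (5, 7), (6, 7), (7, 12)]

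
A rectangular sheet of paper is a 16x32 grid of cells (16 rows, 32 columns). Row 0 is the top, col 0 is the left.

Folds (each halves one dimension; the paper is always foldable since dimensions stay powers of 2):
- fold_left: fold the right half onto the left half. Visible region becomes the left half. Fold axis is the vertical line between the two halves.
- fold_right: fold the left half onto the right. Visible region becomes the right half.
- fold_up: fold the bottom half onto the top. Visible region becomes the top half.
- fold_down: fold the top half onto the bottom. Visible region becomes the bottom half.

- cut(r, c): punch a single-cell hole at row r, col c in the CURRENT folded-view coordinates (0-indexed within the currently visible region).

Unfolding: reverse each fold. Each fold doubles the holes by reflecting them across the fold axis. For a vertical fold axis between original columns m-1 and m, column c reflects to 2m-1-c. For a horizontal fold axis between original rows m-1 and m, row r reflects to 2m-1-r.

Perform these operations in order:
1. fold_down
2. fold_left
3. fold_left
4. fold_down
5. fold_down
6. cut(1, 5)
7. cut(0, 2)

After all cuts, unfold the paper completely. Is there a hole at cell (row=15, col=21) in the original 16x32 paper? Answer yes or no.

Answer: yes

Derivation:
Op 1 fold_down: fold axis h@8; visible region now rows[8,16) x cols[0,32) = 8x32
Op 2 fold_left: fold axis v@16; visible region now rows[8,16) x cols[0,16) = 8x16
Op 3 fold_left: fold axis v@8; visible region now rows[8,16) x cols[0,8) = 8x8
Op 4 fold_down: fold axis h@12; visible region now rows[12,16) x cols[0,8) = 4x8
Op 5 fold_down: fold axis h@14; visible region now rows[14,16) x cols[0,8) = 2x8
Op 6 cut(1, 5): punch at orig (15,5); cuts so far [(15, 5)]; region rows[14,16) x cols[0,8) = 2x8
Op 7 cut(0, 2): punch at orig (14,2); cuts so far [(14, 2), (15, 5)]; region rows[14,16) x cols[0,8) = 2x8
Unfold 1 (reflect across h@14): 4 holes -> [(12, 5), (13, 2), (14, 2), (15, 5)]
Unfold 2 (reflect across h@12): 8 holes -> [(8, 5), (9, 2), (10, 2), (11, 5), (12, 5), (13, 2), (14, 2), (15, 5)]
Unfold 3 (reflect across v@8): 16 holes -> [(8, 5), (8, 10), (9, 2), (9, 13), (10, 2), (10, 13), (11, 5), (11, 10), (12, 5), (12, 10), (13, 2), (13, 13), (14, 2), (14, 13), (15, 5), (15, 10)]
Unfold 4 (reflect across v@16): 32 holes -> [(8, 5), (8, 10), (8, 21), (8, 26), (9, 2), (9, 13), (9, 18), (9, 29), (10, 2), (10, 13), (10, 18), (10, 29), (11, 5), (11, 10), (11, 21), (11, 26), (12, 5), (12, 10), (12, 21), (12, 26), (13, 2), (13, 13), (13, 18), (13, 29), (14, 2), (14, 13), (14, 18), (14, 29), (15, 5), (15, 10), (15, 21), (15, 26)]
Unfold 5 (reflect across h@8): 64 holes -> [(0, 5), (0, 10), (0, 21), (0, 26), (1, 2), (1, 13), (1, 18), (1, 29), (2, 2), (2, 13), (2, 18), (2, 29), (3, 5), (3, 10), (3, 21), (3, 26), (4, 5), (4, 10), (4, 21), (4, 26), (5, 2), (5, 13), (5, 18), (5, 29), (6, 2), (6, 13), (6, 18), (6, 29), (7, 5), (7, 10), (7, 21), (7, 26), (8, 5), (8, 10), (8, 21), (8, 26), (9, 2), (9, 13), (9, 18), (9, 29), (10, 2), (10, 13), (10, 18), (10, 29), (11, 5), (11, 10), (11, 21), (11, 26), (12, 5), (12, 10), (12, 21), (12, 26), (13, 2), (13, 13), (13, 18), (13, 29), (14, 2), (14, 13), (14, 18), (14, 29), (15, 5), (15, 10), (15, 21), (15, 26)]
Holes: [(0, 5), (0, 10), (0, 21), (0, 26), (1, 2), (1, 13), (1, 18), (1, 29), (2, 2), (2, 13), (2, 18), (2, 29), (3, 5), (3, 10), (3, 21), (3, 26), (4, 5), (4, 10), (4, 21), (4, 26), (5, 2), (5, 13), (5, 18), (5, 29), (6, 2), (6, 13), (6, 18), (6, 29), (7, 5), (7, 10), (7, 21), (7, 26), (8, 5), (8, 10), (8, 21), (8, 26), (9, 2), (9, 13), (9, 18), (9, 29), (10, 2), (10, 13), (10, 18), (10, 29), (11, 5), (11, 10), (11, 21), (11, 26), (12, 5), (12, 10), (12, 21), (12, 26), (13, 2), (13, 13), (13, 18), (13, 29), (14, 2), (14, 13), (14, 18), (14, 29), (15, 5), (15, 10), (15, 21), (15, 26)]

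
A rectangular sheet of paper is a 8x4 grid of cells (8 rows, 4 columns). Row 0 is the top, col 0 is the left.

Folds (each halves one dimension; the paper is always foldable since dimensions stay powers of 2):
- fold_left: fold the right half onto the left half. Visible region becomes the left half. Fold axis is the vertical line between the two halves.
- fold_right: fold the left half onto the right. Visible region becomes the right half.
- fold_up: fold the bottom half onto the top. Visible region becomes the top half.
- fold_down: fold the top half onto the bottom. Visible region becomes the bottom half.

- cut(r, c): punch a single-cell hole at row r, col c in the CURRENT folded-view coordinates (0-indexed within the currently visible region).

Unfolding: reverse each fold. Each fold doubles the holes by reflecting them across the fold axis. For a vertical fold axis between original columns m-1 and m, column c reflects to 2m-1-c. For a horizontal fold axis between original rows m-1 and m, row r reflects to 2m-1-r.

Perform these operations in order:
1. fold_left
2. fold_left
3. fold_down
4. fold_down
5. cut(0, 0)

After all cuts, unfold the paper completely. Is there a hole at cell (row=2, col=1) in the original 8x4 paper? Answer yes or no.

Answer: yes

Derivation:
Op 1 fold_left: fold axis v@2; visible region now rows[0,8) x cols[0,2) = 8x2
Op 2 fold_left: fold axis v@1; visible region now rows[0,8) x cols[0,1) = 8x1
Op 3 fold_down: fold axis h@4; visible region now rows[4,8) x cols[0,1) = 4x1
Op 4 fold_down: fold axis h@6; visible region now rows[6,8) x cols[0,1) = 2x1
Op 5 cut(0, 0): punch at orig (6,0); cuts so far [(6, 0)]; region rows[6,8) x cols[0,1) = 2x1
Unfold 1 (reflect across h@6): 2 holes -> [(5, 0), (6, 0)]
Unfold 2 (reflect across h@4): 4 holes -> [(1, 0), (2, 0), (5, 0), (6, 0)]
Unfold 3 (reflect across v@1): 8 holes -> [(1, 0), (1, 1), (2, 0), (2, 1), (5, 0), (5, 1), (6, 0), (6, 1)]
Unfold 4 (reflect across v@2): 16 holes -> [(1, 0), (1, 1), (1, 2), (1, 3), (2, 0), (2, 1), (2, 2), (2, 3), (5, 0), (5, 1), (5, 2), (5, 3), (6, 0), (6, 1), (6, 2), (6, 3)]
Holes: [(1, 0), (1, 1), (1, 2), (1, 3), (2, 0), (2, 1), (2, 2), (2, 3), (5, 0), (5, 1), (5, 2), (5, 3), (6, 0), (6, 1), (6, 2), (6, 3)]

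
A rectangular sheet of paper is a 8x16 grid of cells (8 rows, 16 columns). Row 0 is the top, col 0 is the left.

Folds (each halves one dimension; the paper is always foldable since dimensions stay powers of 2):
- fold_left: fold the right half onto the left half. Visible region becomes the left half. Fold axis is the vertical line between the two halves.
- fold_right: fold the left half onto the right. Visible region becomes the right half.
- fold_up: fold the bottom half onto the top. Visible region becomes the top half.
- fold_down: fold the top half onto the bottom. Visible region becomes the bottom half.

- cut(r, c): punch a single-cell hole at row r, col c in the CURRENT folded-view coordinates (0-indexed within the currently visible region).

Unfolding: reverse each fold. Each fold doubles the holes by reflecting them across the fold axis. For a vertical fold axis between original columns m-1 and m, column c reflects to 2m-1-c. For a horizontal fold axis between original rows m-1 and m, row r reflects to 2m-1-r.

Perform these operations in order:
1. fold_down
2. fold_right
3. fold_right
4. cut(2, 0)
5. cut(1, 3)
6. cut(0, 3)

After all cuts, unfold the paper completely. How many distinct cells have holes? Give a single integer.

Answer: 24

Derivation:
Op 1 fold_down: fold axis h@4; visible region now rows[4,8) x cols[0,16) = 4x16
Op 2 fold_right: fold axis v@8; visible region now rows[4,8) x cols[8,16) = 4x8
Op 3 fold_right: fold axis v@12; visible region now rows[4,8) x cols[12,16) = 4x4
Op 4 cut(2, 0): punch at orig (6,12); cuts so far [(6, 12)]; region rows[4,8) x cols[12,16) = 4x4
Op 5 cut(1, 3): punch at orig (5,15); cuts so far [(5, 15), (6, 12)]; region rows[4,8) x cols[12,16) = 4x4
Op 6 cut(0, 3): punch at orig (4,15); cuts so far [(4, 15), (5, 15), (6, 12)]; region rows[4,8) x cols[12,16) = 4x4
Unfold 1 (reflect across v@12): 6 holes -> [(4, 8), (4, 15), (5, 8), (5, 15), (6, 11), (6, 12)]
Unfold 2 (reflect across v@8): 12 holes -> [(4, 0), (4, 7), (4, 8), (4, 15), (5, 0), (5, 7), (5, 8), (5, 15), (6, 3), (6, 4), (6, 11), (6, 12)]
Unfold 3 (reflect across h@4): 24 holes -> [(1, 3), (1, 4), (1, 11), (1, 12), (2, 0), (2, 7), (2, 8), (2, 15), (3, 0), (3, 7), (3, 8), (3, 15), (4, 0), (4, 7), (4, 8), (4, 15), (5, 0), (5, 7), (5, 8), (5, 15), (6, 3), (6, 4), (6, 11), (6, 12)]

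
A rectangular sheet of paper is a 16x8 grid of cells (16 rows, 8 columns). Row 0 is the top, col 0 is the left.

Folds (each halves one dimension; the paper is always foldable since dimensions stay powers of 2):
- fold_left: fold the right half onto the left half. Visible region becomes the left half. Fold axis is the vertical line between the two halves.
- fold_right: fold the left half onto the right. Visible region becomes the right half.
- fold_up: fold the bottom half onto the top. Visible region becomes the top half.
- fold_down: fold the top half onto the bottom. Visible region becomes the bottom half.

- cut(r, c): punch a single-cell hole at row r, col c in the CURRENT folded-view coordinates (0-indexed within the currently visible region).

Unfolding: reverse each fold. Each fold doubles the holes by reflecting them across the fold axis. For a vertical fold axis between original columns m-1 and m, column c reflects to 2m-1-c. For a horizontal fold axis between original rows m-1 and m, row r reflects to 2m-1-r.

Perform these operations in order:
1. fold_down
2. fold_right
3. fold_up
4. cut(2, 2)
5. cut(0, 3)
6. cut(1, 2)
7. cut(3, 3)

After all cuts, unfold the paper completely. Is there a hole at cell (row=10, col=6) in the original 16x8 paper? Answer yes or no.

Answer: yes

Derivation:
Op 1 fold_down: fold axis h@8; visible region now rows[8,16) x cols[0,8) = 8x8
Op 2 fold_right: fold axis v@4; visible region now rows[8,16) x cols[4,8) = 8x4
Op 3 fold_up: fold axis h@12; visible region now rows[8,12) x cols[4,8) = 4x4
Op 4 cut(2, 2): punch at orig (10,6); cuts so far [(10, 6)]; region rows[8,12) x cols[4,8) = 4x4
Op 5 cut(0, 3): punch at orig (8,7); cuts so far [(8, 7), (10, 6)]; region rows[8,12) x cols[4,8) = 4x4
Op 6 cut(1, 2): punch at orig (9,6); cuts so far [(8, 7), (9, 6), (10, 6)]; region rows[8,12) x cols[4,8) = 4x4
Op 7 cut(3, 3): punch at orig (11,7); cuts so far [(8, 7), (9, 6), (10, 6), (11, 7)]; region rows[8,12) x cols[4,8) = 4x4
Unfold 1 (reflect across h@12): 8 holes -> [(8, 7), (9, 6), (10, 6), (11, 7), (12, 7), (13, 6), (14, 6), (15, 7)]
Unfold 2 (reflect across v@4): 16 holes -> [(8, 0), (8, 7), (9, 1), (9, 6), (10, 1), (10, 6), (11, 0), (11, 7), (12, 0), (12, 7), (13, 1), (13, 6), (14, 1), (14, 6), (15, 0), (15, 7)]
Unfold 3 (reflect across h@8): 32 holes -> [(0, 0), (0, 7), (1, 1), (1, 6), (2, 1), (2, 6), (3, 0), (3, 7), (4, 0), (4, 7), (5, 1), (5, 6), (6, 1), (6, 6), (7, 0), (7, 7), (8, 0), (8, 7), (9, 1), (9, 6), (10, 1), (10, 6), (11, 0), (11, 7), (12, 0), (12, 7), (13, 1), (13, 6), (14, 1), (14, 6), (15, 0), (15, 7)]
Holes: [(0, 0), (0, 7), (1, 1), (1, 6), (2, 1), (2, 6), (3, 0), (3, 7), (4, 0), (4, 7), (5, 1), (5, 6), (6, 1), (6, 6), (7, 0), (7, 7), (8, 0), (8, 7), (9, 1), (9, 6), (10, 1), (10, 6), (11, 0), (11, 7), (12, 0), (12, 7), (13, 1), (13, 6), (14, 1), (14, 6), (15, 0), (15, 7)]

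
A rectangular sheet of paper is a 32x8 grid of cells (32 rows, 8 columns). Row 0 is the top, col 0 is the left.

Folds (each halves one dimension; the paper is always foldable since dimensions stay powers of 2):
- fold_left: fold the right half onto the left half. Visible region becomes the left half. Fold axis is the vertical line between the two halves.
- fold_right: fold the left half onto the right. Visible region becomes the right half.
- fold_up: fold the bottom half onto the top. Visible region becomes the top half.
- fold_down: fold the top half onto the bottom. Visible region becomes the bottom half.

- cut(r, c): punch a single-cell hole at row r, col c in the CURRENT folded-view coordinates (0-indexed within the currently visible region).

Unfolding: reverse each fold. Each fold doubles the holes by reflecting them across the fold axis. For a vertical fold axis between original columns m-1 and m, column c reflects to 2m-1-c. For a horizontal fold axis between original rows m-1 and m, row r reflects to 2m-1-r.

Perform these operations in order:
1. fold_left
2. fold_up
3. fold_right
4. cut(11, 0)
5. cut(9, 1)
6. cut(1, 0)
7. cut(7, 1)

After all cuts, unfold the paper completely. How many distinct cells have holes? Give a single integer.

Answer: 32

Derivation:
Op 1 fold_left: fold axis v@4; visible region now rows[0,32) x cols[0,4) = 32x4
Op 2 fold_up: fold axis h@16; visible region now rows[0,16) x cols[0,4) = 16x4
Op 3 fold_right: fold axis v@2; visible region now rows[0,16) x cols[2,4) = 16x2
Op 4 cut(11, 0): punch at orig (11,2); cuts so far [(11, 2)]; region rows[0,16) x cols[2,4) = 16x2
Op 5 cut(9, 1): punch at orig (9,3); cuts so far [(9, 3), (11, 2)]; region rows[0,16) x cols[2,4) = 16x2
Op 6 cut(1, 0): punch at orig (1,2); cuts so far [(1, 2), (9, 3), (11, 2)]; region rows[0,16) x cols[2,4) = 16x2
Op 7 cut(7, 1): punch at orig (7,3); cuts so far [(1, 2), (7, 3), (9, 3), (11, 2)]; region rows[0,16) x cols[2,4) = 16x2
Unfold 1 (reflect across v@2): 8 holes -> [(1, 1), (1, 2), (7, 0), (7, 3), (9, 0), (9, 3), (11, 1), (11, 2)]
Unfold 2 (reflect across h@16): 16 holes -> [(1, 1), (1, 2), (7, 0), (7, 3), (9, 0), (9, 3), (11, 1), (11, 2), (20, 1), (20, 2), (22, 0), (22, 3), (24, 0), (24, 3), (30, 1), (30, 2)]
Unfold 3 (reflect across v@4): 32 holes -> [(1, 1), (1, 2), (1, 5), (1, 6), (7, 0), (7, 3), (7, 4), (7, 7), (9, 0), (9, 3), (9, 4), (9, 7), (11, 1), (11, 2), (11, 5), (11, 6), (20, 1), (20, 2), (20, 5), (20, 6), (22, 0), (22, 3), (22, 4), (22, 7), (24, 0), (24, 3), (24, 4), (24, 7), (30, 1), (30, 2), (30, 5), (30, 6)]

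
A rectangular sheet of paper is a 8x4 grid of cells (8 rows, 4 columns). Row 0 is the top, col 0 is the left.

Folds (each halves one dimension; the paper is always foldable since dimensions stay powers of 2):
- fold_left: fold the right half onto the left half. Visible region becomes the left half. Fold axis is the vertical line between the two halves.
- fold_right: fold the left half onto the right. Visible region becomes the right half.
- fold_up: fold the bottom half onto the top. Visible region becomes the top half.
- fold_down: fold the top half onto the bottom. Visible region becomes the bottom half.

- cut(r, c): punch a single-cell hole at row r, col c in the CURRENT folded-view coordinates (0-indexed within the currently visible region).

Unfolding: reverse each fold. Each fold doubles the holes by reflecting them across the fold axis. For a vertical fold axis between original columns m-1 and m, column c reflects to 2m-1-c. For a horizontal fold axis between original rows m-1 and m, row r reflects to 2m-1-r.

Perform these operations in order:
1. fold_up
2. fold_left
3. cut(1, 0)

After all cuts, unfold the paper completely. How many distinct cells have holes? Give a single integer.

Op 1 fold_up: fold axis h@4; visible region now rows[0,4) x cols[0,4) = 4x4
Op 2 fold_left: fold axis v@2; visible region now rows[0,4) x cols[0,2) = 4x2
Op 3 cut(1, 0): punch at orig (1,0); cuts so far [(1, 0)]; region rows[0,4) x cols[0,2) = 4x2
Unfold 1 (reflect across v@2): 2 holes -> [(1, 0), (1, 3)]
Unfold 2 (reflect across h@4): 4 holes -> [(1, 0), (1, 3), (6, 0), (6, 3)]

Answer: 4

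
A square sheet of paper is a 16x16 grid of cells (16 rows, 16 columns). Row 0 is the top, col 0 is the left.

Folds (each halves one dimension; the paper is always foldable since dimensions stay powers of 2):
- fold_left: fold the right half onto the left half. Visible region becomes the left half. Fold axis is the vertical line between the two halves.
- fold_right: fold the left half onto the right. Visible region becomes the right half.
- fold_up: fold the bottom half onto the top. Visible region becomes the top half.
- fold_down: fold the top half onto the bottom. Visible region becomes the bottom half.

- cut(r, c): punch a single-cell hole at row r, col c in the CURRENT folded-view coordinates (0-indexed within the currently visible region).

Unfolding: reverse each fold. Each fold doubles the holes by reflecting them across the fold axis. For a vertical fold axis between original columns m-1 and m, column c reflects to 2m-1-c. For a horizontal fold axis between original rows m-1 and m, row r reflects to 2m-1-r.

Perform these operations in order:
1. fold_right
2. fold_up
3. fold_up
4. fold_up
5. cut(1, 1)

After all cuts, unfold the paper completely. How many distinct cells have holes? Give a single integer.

Answer: 16

Derivation:
Op 1 fold_right: fold axis v@8; visible region now rows[0,16) x cols[8,16) = 16x8
Op 2 fold_up: fold axis h@8; visible region now rows[0,8) x cols[8,16) = 8x8
Op 3 fold_up: fold axis h@4; visible region now rows[0,4) x cols[8,16) = 4x8
Op 4 fold_up: fold axis h@2; visible region now rows[0,2) x cols[8,16) = 2x8
Op 5 cut(1, 1): punch at orig (1,9); cuts so far [(1, 9)]; region rows[0,2) x cols[8,16) = 2x8
Unfold 1 (reflect across h@2): 2 holes -> [(1, 9), (2, 9)]
Unfold 2 (reflect across h@4): 4 holes -> [(1, 9), (2, 9), (5, 9), (6, 9)]
Unfold 3 (reflect across h@8): 8 holes -> [(1, 9), (2, 9), (5, 9), (6, 9), (9, 9), (10, 9), (13, 9), (14, 9)]
Unfold 4 (reflect across v@8): 16 holes -> [(1, 6), (1, 9), (2, 6), (2, 9), (5, 6), (5, 9), (6, 6), (6, 9), (9, 6), (9, 9), (10, 6), (10, 9), (13, 6), (13, 9), (14, 6), (14, 9)]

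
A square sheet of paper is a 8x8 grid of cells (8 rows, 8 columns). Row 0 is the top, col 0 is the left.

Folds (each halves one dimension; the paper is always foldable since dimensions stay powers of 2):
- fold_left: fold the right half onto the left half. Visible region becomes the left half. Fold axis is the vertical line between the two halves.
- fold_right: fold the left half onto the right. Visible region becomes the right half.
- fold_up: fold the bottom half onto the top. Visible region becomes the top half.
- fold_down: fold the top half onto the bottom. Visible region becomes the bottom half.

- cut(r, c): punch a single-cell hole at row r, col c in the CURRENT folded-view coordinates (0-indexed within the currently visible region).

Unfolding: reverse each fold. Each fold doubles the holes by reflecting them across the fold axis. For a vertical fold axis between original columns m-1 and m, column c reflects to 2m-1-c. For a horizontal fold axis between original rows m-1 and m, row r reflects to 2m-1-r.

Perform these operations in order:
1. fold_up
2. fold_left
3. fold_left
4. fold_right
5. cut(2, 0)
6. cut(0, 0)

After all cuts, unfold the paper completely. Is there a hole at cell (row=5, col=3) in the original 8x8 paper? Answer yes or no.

Op 1 fold_up: fold axis h@4; visible region now rows[0,4) x cols[0,8) = 4x8
Op 2 fold_left: fold axis v@4; visible region now rows[0,4) x cols[0,4) = 4x4
Op 3 fold_left: fold axis v@2; visible region now rows[0,4) x cols[0,2) = 4x2
Op 4 fold_right: fold axis v@1; visible region now rows[0,4) x cols[1,2) = 4x1
Op 5 cut(2, 0): punch at orig (2,1); cuts so far [(2, 1)]; region rows[0,4) x cols[1,2) = 4x1
Op 6 cut(0, 0): punch at orig (0,1); cuts so far [(0, 1), (2, 1)]; region rows[0,4) x cols[1,2) = 4x1
Unfold 1 (reflect across v@1): 4 holes -> [(0, 0), (0, 1), (2, 0), (2, 1)]
Unfold 2 (reflect across v@2): 8 holes -> [(0, 0), (0, 1), (0, 2), (0, 3), (2, 0), (2, 1), (2, 2), (2, 3)]
Unfold 3 (reflect across v@4): 16 holes -> [(0, 0), (0, 1), (0, 2), (0, 3), (0, 4), (0, 5), (0, 6), (0, 7), (2, 0), (2, 1), (2, 2), (2, 3), (2, 4), (2, 5), (2, 6), (2, 7)]
Unfold 4 (reflect across h@4): 32 holes -> [(0, 0), (0, 1), (0, 2), (0, 3), (0, 4), (0, 5), (0, 6), (0, 7), (2, 0), (2, 1), (2, 2), (2, 3), (2, 4), (2, 5), (2, 6), (2, 7), (5, 0), (5, 1), (5, 2), (5, 3), (5, 4), (5, 5), (5, 6), (5, 7), (7, 0), (7, 1), (7, 2), (7, 3), (7, 4), (7, 5), (7, 6), (7, 7)]
Holes: [(0, 0), (0, 1), (0, 2), (0, 3), (0, 4), (0, 5), (0, 6), (0, 7), (2, 0), (2, 1), (2, 2), (2, 3), (2, 4), (2, 5), (2, 6), (2, 7), (5, 0), (5, 1), (5, 2), (5, 3), (5, 4), (5, 5), (5, 6), (5, 7), (7, 0), (7, 1), (7, 2), (7, 3), (7, 4), (7, 5), (7, 6), (7, 7)]

Answer: yes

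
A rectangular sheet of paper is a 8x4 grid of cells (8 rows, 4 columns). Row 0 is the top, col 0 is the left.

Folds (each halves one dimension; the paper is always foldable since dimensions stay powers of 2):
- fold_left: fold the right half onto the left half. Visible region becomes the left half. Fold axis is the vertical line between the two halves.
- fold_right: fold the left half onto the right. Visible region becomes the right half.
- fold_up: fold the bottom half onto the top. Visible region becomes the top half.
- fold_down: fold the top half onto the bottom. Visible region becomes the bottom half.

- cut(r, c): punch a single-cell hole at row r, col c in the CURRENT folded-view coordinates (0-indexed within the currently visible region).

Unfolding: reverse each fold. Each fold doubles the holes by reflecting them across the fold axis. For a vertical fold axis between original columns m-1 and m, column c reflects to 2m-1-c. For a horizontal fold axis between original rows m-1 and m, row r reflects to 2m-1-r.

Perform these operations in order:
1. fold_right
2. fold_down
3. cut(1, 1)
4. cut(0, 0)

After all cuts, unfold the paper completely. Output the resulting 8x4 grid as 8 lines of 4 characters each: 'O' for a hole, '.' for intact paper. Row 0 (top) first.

Op 1 fold_right: fold axis v@2; visible region now rows[0,8) x cols[2,4) = 8x2
Op 2 fold_down: fold axis h@4; visible region now rows[4,8) x cols[2,4) = 4x2
Op 3 cut(1, 1): punch at orig (5,3); cuts so far [(5, 3)]; region rows[4,8) x cols[2,4) = 4x2
Op 4 cut(0, 0): punch at orig (4,2); cuts so far [(4, 2), (5, 3)]; region rows[4,8) x cols[2,4) = 4x2
Unfold 1 (reflect across h@4): 4 holes -> [(2, 3), (3, 2), (4, 2), (5, 3)]
Unfold 2 (reflect across v@2): 8 holes -> [(2, 0), (2, 3), (3, 1), (3, 2), (4, 1), (4, 2), (5, 0), (5, 3)]

Answer: ....
....
O..O
.OO.
.OO.
O..O
....
....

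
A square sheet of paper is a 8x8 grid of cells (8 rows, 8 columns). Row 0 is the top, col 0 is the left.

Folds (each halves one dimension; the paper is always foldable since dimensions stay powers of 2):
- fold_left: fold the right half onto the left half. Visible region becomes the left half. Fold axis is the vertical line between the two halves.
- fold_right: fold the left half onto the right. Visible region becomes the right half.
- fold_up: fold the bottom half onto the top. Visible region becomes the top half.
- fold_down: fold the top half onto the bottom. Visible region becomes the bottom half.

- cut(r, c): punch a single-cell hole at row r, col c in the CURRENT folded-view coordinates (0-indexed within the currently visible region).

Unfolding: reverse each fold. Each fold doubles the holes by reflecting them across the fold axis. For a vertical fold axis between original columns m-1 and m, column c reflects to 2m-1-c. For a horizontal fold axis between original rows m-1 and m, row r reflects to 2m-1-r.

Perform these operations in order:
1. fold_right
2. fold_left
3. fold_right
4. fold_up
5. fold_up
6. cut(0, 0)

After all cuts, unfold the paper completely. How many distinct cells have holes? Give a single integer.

Op 1 fold_right: fold axis v@4; visible region now rows[0,8) x cols[4,8) = 8x4
Op 2 fold_left: fold axis v@6; visible region now rows[0,8) x cols[4,6) = 8x2
Op 3 fold_right: fold axis v@5; visible region now rows[0,8) x cols[5,6) = 8x1
Op 4 fold_up: fold axis h@4; visible region now rows[0,4) x cols[5,6) = 4x1
Op 5 fold_up: fold axis h@2; visible region now rows[0,2) x cols[5,6) = 2x1
Op 6 cut(0, 0): punch at orig (0,5); cuts so far [(0, 5)]; region rows[0,2) x cols[5,6) = 2x1
Unfold 1 (reflect across h@2): 2 holes -> [(0, 5), (3, 5)]
Unfold 2 (reflect across h@4): 4 holes -> [(0, 5), (3, 5), (4, 5), (7, 5)]
Unfold 3 (reflect across v@5): 8 holes -> [(0, 4), (0, 5), (3, 4), (3, 5), (4, 4), (4, 5), (7, 4), (7, 5)]
Unfold 4 (reflect across v@6): 16 holes -> [(0, 4), (0, 5), (0, 6), (0, 7), (3, 4), (3, 5), (3, 6), (3, 7), (4, 4), (4, 5), (4, 6), (4, 7), (7, 4), (7, 5), (7, 6), (7, 7)]
Unfold 5 (reflect across v@4): 32 holes -> [(0, 0), (0, 1), (0, 2), (0, 3), (0, 4), (0, 5), (0, 6), (0, 7), (3, 0), (3, 1), (3, 2), (3, 3), (3, 4), (3, 5), (3, 6), (3, 7), (4, 0), (4, 1), (4, 2), (4, 3), (4, 4), (4, 5), (4, 6), (4, 7), (7, 0), (7, 1), (7, 2), (7, 3), (7, 4), (7, 5), (7, 6), (7, 7)]

Answer: 32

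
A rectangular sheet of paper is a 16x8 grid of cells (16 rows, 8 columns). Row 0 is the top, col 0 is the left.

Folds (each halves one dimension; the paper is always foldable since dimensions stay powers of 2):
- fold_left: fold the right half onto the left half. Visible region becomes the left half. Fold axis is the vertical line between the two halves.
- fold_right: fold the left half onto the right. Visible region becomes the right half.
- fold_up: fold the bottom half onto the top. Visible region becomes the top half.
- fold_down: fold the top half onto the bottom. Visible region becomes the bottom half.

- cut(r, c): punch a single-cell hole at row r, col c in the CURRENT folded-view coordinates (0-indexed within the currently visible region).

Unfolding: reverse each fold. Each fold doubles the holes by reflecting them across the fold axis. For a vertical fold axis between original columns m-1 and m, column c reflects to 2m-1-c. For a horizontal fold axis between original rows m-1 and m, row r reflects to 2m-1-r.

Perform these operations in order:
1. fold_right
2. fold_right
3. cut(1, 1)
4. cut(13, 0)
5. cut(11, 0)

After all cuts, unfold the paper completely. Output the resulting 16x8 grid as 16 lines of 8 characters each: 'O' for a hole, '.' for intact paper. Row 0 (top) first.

Answer: ........
O..OO..O
........
........
........
........
........
........
........
........
........
.OO..OO.
........
.OO..OO.
........
........

Derivation:
Op 1 fold_right: fold axis v@4; visible region now rows[0,16) x cols[4,8) = 16x4
Op 2 fold_right: fold axis v@6; visible region now rows[0,16) x cols[6,8) = 16x2
Op 3 cut(1, 1): punch at orig (1,7); cuts so far [(1, 7)]; region rows[0,16) x cols[6,8) = 16x2
Op 4 cut(13, 0): punch at orig (13,6); cuts so far [(1, 7), (13, 6)]; region rows[0,16) x cols[6,8) = 16x2
Op 5 cut(11, 0): punch at orig (11,6); cuts so far [(1, 7), (11, 6), (13, 6)]; region rows[0,16) x cols[6,8) = 16x2
Unfold 1 (reflect across v@6): 6 holes -> [(1, 4), (1, 7), (11, 5), (11, 6), (13, 5), (13, 6)]
Unfold 2 (reflect across v@4): 12 holes -> [(1, 0), (1, 3), (1, 4), (1, 7), (11, 1), (11, 2), (11, 5), (11, 6), (13, 1), (13, 2), (13, 5), (13, 6)]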